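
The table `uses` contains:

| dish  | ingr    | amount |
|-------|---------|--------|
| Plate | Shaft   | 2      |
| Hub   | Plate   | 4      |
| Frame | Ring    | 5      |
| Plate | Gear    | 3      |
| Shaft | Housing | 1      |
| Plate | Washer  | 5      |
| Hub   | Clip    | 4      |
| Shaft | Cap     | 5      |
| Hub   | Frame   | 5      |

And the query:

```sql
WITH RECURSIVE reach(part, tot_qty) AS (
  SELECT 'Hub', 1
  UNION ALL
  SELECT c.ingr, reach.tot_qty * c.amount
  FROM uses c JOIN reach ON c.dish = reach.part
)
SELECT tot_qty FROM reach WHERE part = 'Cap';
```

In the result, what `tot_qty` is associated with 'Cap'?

Base: (Hub, tot_qty=1).
Iteration 1: components of {Hub} -> Clip = 1*4 = 4, Frame = 1*5 = 5, Plate = 1*4 = 4.
Iteration 2: components of {Clip,Frame,Plate} -> Gear = 4*3 = 12, Ring = 5*5 = 25, Shaft = 4*2 = 8, Washer = 4*5 = 20.
Iteration 3: components of {Gear,Ring,Shaft,Washer} -> Cap = 8*5 = 40, Housing = 8*1 = 8.
Iteration 4: no further components; recursion stops.

40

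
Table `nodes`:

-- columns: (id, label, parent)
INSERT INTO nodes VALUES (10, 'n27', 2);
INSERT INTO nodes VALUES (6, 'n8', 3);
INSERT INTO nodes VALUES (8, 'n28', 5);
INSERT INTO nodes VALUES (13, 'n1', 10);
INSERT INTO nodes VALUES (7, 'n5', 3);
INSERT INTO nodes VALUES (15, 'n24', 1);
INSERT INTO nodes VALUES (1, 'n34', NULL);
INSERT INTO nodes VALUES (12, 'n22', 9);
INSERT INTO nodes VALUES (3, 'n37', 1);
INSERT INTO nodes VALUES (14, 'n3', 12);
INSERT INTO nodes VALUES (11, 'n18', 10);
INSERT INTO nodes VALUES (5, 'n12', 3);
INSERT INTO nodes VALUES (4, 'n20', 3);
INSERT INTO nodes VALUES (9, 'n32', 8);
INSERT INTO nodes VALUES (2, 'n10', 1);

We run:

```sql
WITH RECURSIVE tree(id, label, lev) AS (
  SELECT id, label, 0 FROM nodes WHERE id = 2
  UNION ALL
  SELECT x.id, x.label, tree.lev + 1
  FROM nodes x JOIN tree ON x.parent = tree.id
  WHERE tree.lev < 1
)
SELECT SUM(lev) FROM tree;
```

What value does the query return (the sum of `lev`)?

1

Base: id=2 (n10) at lev 0.
Iteration 1: rows with parent in {2} -> n27 (id 10, lev 1).
Iteration 2: lev < 1 fails for all current rows; recursion stops.
SUM(lev) = 0 + 1 = 1.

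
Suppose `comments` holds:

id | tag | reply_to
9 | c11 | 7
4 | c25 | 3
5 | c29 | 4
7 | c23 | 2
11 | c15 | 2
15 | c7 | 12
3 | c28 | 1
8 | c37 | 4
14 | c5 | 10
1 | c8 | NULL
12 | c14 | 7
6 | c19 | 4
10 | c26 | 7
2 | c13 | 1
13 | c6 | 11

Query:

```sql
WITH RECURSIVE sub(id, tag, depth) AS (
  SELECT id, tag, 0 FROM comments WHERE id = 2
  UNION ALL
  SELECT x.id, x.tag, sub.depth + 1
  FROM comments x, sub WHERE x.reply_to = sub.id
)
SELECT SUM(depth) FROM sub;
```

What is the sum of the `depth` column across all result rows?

16

Base: id=2 (c13) at depth 0.
Iteration 1: rows with reply_to in {2} -> c23 (id 7, depth 1), c15 (id 11, depth 1).
Iteration 2: rows with reply_to in {7,11} -> c11 (id 9, depth 2), c26 (id 10, depth 2), c14 (id 12, depth 2), c6 (id 13, depth 2).
Iteration 3: rows with reply_to in {9,10,12,13} -> c5 (id 14, depth 3), c7 (id 15, depth 3).
Iteration 4: no rows with reply_to in {14,15}; recursion stops.
SUM(depth) = 0 + 1 + 1 + 2 + 2 + 2 + 2 + 3 + 3 = 16.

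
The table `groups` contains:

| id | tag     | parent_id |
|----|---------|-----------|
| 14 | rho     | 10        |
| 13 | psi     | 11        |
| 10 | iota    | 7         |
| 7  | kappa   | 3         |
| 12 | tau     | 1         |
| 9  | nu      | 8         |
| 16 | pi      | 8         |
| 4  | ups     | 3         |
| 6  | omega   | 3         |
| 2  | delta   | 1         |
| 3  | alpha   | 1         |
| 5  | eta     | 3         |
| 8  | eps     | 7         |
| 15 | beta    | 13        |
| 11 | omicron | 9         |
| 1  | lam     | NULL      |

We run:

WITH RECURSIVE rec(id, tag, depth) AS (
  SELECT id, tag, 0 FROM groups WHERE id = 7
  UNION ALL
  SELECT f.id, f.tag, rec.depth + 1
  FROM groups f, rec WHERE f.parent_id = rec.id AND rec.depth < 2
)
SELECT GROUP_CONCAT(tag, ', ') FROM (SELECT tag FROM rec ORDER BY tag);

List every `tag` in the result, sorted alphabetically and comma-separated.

eps, iota, kappa, nu, pi, rho

Base: id=7 (kappa) at depth 0.
Iteration 1: rows with parent_id in {7} -> eps (id 8, depth 1), iota (id 10, depth 1).
Iteration 2: rows with parent_id in {8,10} -> nu (id 9, depth 2), rho (id 14, depth 2), pi (id 16, depth 2).
Iteration 3: depth < 2 fails for all current rows; recursion stops.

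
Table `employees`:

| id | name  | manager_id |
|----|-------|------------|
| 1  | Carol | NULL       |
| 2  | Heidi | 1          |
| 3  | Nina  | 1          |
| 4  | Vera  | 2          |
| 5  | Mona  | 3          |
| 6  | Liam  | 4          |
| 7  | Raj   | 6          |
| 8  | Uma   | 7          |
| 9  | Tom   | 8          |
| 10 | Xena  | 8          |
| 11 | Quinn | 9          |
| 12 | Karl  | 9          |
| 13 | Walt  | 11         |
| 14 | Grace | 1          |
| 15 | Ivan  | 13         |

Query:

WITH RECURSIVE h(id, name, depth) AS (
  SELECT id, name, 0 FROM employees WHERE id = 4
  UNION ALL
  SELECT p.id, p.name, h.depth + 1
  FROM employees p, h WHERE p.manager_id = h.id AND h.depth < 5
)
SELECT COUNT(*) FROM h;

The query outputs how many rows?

8

Base: id=4 (Vera) at depth 0.
Iteration 1: rows with manager_id in {4} -> Liam (id 6, depth 1).
Iteration 2: rows with manager_id in {6} -> Raj (id 7, depth 2).
Iteration 3: rows with manager_id in {7} -> Uma (id 8, depth 3).
Iteration 4: rows with manager_id in {8} -> Tom (id 9, depth 4), Xena (id 10, depth 4).
Iteration 5: rows with manager_id in {9,10} -> Quinn (id 11, depth 5), Karl (id 12, depth 5).
Iteration 6: depth < 5 fails for all current rows; recursion stops.
Total rows emitted: 8.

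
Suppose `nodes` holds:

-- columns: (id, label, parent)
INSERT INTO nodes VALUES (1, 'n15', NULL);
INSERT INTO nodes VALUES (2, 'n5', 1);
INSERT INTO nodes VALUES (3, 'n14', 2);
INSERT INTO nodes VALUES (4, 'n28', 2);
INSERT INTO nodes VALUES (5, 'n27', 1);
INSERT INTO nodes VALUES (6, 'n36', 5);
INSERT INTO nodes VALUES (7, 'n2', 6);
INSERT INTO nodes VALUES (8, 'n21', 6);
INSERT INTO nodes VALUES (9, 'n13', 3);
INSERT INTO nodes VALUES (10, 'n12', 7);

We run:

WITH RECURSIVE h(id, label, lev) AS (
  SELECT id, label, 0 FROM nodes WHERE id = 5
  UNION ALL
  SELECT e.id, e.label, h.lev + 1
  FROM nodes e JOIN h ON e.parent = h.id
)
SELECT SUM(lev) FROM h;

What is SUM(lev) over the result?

Base: id=5 (n27) at lev 0.
Iteration 1: rows with parent in {5} -> n36 (id 6, lev 1).
Iteration 2: rows with parent in {6} -> n2 (id 7, lev 2), n21 (id 8, lev 2).
Iteration 3: rows with parent in {7,8} -> n12 (id 10, lev 3).
Iteration 4: no rows with parent in {10}; recursion stops.
SUM(lev) = 0 + 1 + 2 + 2 + 3 = 8.

8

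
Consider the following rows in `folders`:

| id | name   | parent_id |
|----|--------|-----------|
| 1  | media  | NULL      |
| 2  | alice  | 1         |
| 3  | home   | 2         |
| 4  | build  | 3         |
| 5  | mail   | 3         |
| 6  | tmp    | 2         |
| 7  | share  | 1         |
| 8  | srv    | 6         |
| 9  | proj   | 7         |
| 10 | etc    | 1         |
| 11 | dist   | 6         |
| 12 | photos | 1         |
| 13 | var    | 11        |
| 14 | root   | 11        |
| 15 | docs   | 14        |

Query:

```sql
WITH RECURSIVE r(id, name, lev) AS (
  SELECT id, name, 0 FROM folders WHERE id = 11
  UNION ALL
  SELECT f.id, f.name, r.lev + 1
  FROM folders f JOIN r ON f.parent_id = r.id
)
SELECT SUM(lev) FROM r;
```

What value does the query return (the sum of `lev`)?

Base: id=11 (dist) at lev 0.
Iteration 1: rows with parent_id in {11} -> var (id 13, lev 1), root (id 14, lev 1).
Iteration 2: rows with parent_id in {13,14} -> docs (id 15, lev 2).
Iteration 3: no rows with parent_id in {15}; recursion stops.
SUM(lev) = 0 + 1 + 1 + 2 = 4.

4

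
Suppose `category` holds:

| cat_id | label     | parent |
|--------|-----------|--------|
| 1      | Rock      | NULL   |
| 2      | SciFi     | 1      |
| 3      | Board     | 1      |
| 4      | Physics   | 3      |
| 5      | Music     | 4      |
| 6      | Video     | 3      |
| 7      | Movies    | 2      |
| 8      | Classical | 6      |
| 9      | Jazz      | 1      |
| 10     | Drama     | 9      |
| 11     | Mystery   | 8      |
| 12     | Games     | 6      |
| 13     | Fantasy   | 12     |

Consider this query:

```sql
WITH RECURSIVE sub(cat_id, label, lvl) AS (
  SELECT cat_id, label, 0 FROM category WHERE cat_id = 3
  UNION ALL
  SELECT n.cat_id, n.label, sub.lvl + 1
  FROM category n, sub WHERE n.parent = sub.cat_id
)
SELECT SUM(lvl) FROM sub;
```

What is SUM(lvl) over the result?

Base: cat_id=3 (Board) at lvl 0.
Iteration 1: rows with parent in {3} -> Physics (id 4, lvl 1), Video (id 6, lvl 1).
Iteration 2: rows with parent in {4,6} -> Music (id 5, lvl 2), Classical (id 8, lvl 2), Games (id 12, lvl 2).
Iteration 3: rows with parent in {5,8,12} -> Mystery (id 11, lvl 3), Fantasy (id 13, lvl 3).
Iteration 4: no rows with parent in {11,13}; recursion stops.
SUM(lvl) = 0 + 1 + 1 + 2 + 2 + 2 + 3 + 3 = 14.

14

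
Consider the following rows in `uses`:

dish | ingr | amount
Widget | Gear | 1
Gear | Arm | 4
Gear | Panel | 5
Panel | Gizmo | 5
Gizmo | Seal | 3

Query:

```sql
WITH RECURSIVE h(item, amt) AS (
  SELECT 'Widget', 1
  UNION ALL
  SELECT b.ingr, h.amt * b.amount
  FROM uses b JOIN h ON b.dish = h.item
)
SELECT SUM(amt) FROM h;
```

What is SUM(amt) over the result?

Base: (Widget, amt=1).
Iteration 1: components of {Widget} -> Gear = 1*1 = 1.
Iteration 2: components of {Gear} -> Arm = 1*4 = 4, Panel = 1*5 = 5.
Iteration 3: components of {Arm,Panel} -> Gizmo = 5*5 = 25.
Iteration 4: components of {Gizmo} -> Seal = 25*3 = 75.
Iteration 5: no further components; recursion stops.
SUM(amt) = 1 + 1 + 4 + 5 + 25 + 75 = 111.

111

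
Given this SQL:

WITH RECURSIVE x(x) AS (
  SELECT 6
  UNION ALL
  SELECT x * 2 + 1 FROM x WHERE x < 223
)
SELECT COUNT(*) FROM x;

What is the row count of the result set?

6

Base: x=6.
Iteration 1: 6 < 223 holds -> x = 6 * 2 + 1 = 13.
Iteration 2: 13 < 223 holds -> x = 13 * 2 + 1 = 27.
Iteration 3: 27 < 223 holds -> x = 27 * 2 + 1 = 55.
Iteration 4: 55 < 223 holds -> x = 55 * 2 + 1 = 111.
Iteration 5: 111 < 223 holds -> x = 111 * 2 + 1 = 223.
Iteration 6: 223 < 223 fails; recursion stops.
Total rows emitted: 6.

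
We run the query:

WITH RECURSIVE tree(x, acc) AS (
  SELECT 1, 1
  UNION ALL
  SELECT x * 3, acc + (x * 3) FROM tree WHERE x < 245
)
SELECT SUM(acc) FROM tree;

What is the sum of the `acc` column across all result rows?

1636

Base: x=1, acc=1.
Iteration 1: 1 < 245 holds -> x = 1 * 3 = 3, acc = 1 + 3 = 4.
Iteration 2: 3 < 245 holds -> x = 3 * 3 = 9, acc = 4 + 9 = 13.
Iteration 3: 9 < 245 holds -> x = 9 * 3 = 27, acc = 13 + 27 = 40.
Iteration 4: 27 < 245 holds -> x = 27 * 3 = 81, acc = 40 + 81 = 121.
Iteration 5: 81 < 245 holds -> x = 81 * 3 = 243, acc = 121 + 243 = 364.
Iteration 6: 243 < 245 holds -> x = 243 * 3 = 729, acc = 364 + 729 = 1093.
Iteration 7: 729 < 245 fails; recursion stops.
SUM(acc) = 1 + 4 + 13 + 40 + 121 + 364 + 1093 = 1636.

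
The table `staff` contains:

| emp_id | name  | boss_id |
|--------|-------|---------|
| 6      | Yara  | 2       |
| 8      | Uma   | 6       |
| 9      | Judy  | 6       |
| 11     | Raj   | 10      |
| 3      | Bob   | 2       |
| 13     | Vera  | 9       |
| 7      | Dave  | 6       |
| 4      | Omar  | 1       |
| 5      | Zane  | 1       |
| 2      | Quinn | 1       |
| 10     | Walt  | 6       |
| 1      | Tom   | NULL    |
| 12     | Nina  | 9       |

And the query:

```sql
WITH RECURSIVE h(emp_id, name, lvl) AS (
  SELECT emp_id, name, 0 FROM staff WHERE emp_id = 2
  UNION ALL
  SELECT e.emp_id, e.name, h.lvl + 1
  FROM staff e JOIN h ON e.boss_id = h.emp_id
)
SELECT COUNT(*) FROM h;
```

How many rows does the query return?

Base: emp_id=2 (Quinn) at lvl 0.
Iteration 1: rows with boss_id in {2} -> Bob (id 3, lvl 1), Yara (id 6, lvl 1).
Iteration 2: rows with boss_id in {3,6} -> Dave (id 7, lvl 2), Uma (id 8, lvl 2), Judy (id 9, lvl 2), Walt (id 10, lvl 2).
Iteration 3: rows with boss_id in {7,8,9,10} -> Raj (id 11, lvl 3), Nina (id 12, lvl 3), Vera (id 13, lvl 3).
Iteration 4: no rows with boss_id in {11,12,13}; recursion stops.
Total rows emitted: 10.

10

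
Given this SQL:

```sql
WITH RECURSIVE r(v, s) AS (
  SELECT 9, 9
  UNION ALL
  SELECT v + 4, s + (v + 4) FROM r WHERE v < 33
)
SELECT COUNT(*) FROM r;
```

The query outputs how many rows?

Base: v=9, s=9.
Iteration 1: 9 < 33 holds -> v = 9 + 4 = 13, s = 9 + 13 = 22.
Iteration 2: 13 < 33 holds -> v = 13 + 4 = 17, s = 22 + 17 = 39.
Iteration 3: 17 < 33 holds -> v = 17 + 4 = 21, s = 39 + 21 = 60.
Iteration 4: 21 < 33 holds -> v = 21 + 4 = 25, s = 60 + 25 = 85.
Iteration 5: 25 < 33 holds -> v = 25 + 4 = 29, s = 85 + 29 = 114.
Iteration 6: 29 < 33 holds -> v = 29 + 4 = 33, s = 114 + 33 = 147.
Iteration 7: 33 < 33 fails; recursion stops.
Total rows emitted: 7.

7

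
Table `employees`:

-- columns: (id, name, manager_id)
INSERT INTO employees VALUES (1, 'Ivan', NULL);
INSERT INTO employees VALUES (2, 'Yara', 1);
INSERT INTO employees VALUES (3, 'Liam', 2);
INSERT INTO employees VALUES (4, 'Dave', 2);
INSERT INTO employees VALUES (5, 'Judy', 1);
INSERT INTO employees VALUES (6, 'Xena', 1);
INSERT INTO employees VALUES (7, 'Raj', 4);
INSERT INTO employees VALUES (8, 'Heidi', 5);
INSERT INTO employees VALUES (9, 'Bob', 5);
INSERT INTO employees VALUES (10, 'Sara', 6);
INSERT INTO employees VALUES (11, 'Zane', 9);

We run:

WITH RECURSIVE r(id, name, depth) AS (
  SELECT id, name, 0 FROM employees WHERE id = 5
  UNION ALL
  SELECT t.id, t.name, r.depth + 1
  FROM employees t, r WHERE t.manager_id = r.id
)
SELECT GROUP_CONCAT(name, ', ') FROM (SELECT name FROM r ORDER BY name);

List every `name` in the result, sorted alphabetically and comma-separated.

Base: id=5 (Judy) at depth 0.
Iteration 1: rows with manager_id in {5} -> Heidi (id 8, depth 1), Bob (id 9, depth 1).
Iteration 2: rows with manager_id in {8,9} -> Zane (id 11, depth 2).
Iteration 3: no rows with manager_id in {11}; recursion stops.

Bob, Heidi, Judy, Zane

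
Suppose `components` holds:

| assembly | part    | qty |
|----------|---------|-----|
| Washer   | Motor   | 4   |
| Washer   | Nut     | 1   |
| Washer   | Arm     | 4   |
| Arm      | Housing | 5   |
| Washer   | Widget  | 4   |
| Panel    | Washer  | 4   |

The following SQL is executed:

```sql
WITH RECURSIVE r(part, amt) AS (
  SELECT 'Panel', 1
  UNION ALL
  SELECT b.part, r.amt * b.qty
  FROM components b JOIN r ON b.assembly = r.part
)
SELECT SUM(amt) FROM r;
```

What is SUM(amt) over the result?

137

Base: (Panel, amt=1).
Iteration 1: components of {Panel} -> Washer = 1*4 = 4.
Iteration 2: components of {Washer} -> Arm = 4*4 = 16, Motor = 4*4 = 16, Nut = 4*1 = 4, Widget = 4*4 = 16.
Iteration 3: components of {Arm,Motor,Nut,Widget} -> Housing = 16*5 = 80.
Iteration 4: no further components; recursion stops.
SUM(amt) = 1 + 4 + 16 + 16 + 4 + 16 + 80 = 137.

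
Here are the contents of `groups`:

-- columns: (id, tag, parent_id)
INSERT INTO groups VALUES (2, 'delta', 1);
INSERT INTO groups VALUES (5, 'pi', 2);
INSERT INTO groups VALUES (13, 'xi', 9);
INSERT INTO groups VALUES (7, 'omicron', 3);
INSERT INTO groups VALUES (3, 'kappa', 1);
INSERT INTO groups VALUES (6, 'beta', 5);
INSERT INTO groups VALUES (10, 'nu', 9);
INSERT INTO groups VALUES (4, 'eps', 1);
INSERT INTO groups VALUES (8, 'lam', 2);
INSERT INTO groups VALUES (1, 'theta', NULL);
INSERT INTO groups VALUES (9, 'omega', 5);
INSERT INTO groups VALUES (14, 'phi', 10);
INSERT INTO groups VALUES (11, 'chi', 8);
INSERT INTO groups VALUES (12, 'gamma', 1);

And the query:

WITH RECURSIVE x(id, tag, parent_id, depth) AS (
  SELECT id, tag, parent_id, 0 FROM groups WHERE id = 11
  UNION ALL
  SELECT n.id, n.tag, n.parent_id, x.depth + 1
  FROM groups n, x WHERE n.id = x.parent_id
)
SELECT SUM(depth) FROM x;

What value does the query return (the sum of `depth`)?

6

Base: id=11 (chi), parent_id=8, depth 0.
Iteration 1: join on id=8 -> lam (id 8, parent_id=2, depth 1).
Iteration 2: join on id=2 -> delta (id 2, parent_id=1, depth 2).
Iteration 3: join on id=1 -> theta (id 1, parent_id=NULL, depth 3).
Iteration 4: parent_id is NULL; no match; recursion stops.
SUM(depth) = 0 + 1 + 2 + 3 = 6.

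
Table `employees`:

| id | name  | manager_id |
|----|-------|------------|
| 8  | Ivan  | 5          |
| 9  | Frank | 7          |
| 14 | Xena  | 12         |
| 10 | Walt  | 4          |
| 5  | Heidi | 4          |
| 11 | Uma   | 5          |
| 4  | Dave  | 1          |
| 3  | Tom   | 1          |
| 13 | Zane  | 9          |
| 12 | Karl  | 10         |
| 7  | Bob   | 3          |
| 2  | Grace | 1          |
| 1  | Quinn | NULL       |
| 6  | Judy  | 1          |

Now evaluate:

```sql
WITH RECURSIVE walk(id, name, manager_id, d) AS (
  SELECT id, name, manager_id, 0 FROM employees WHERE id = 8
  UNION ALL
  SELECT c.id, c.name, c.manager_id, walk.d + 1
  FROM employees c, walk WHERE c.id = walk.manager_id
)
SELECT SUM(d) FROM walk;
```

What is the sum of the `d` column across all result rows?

6

Base: id=8 (Ivan), manager_id=5, d 0.
Iteration 1: join on id=5 -> Heidi (id 5, manager_id=4, d 1).
Iteration 2: join on id=4 -> Dave (id 4, manager_id=1, d 2).
Iteration 3: join on id=1 -> Quinn (id 1, manager_id=NULL, d 3).
Iteration 4: manager_id is NULL; no match; recursion stops.
SUM(d) = 0 + 1 + 2 + 3 = 6.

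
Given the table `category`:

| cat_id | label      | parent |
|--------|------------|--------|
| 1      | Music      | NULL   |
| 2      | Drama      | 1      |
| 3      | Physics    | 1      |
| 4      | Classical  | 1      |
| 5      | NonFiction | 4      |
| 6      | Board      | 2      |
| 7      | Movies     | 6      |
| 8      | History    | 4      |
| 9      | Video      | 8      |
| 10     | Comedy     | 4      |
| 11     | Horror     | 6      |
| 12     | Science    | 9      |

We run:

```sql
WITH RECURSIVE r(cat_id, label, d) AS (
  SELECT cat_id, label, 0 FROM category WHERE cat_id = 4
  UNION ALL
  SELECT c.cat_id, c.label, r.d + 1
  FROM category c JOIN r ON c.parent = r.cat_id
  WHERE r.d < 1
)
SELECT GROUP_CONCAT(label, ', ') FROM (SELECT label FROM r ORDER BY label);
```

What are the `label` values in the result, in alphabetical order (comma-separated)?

Base: cat_id=4 (Classical) at d 0.
Iteration 1: rows with parent in {4} -> NonFiction (id 5, d 1), History (id 8, d 1), Comedy (id 10, d 1).
Iteration 2: d < 1 fails for all current rows; recursion stops.

Classical, Comedy, History, NonFiction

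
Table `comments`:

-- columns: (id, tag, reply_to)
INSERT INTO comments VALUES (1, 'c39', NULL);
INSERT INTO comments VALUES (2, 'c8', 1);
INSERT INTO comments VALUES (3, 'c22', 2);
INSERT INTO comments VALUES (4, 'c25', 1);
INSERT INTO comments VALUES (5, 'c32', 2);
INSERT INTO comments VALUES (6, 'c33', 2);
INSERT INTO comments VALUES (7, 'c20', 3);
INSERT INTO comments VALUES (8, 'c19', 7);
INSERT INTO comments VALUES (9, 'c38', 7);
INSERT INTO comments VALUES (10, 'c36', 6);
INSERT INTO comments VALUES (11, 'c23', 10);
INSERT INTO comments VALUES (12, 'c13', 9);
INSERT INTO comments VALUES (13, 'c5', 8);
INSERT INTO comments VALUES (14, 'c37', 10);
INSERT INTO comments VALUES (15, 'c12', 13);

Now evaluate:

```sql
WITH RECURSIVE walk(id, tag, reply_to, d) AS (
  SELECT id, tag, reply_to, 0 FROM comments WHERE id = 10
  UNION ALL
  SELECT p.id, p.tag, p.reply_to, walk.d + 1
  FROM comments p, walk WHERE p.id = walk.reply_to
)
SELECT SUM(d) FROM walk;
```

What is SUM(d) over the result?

6

Base: id=10 (c36), reply_to=6, d 0.
Iteration 1: join on id=6 -> c33 (id 6, reply_to=2, d 1).
Iteration 2: join on id=2 -> c8 (id 2, reply_to=1, d 2).
Iteration 3: join on id=1 -> c39 (id 1, reply_to=NULL, d 3).
Iteration 4: reply_to is NULL; no match; recursion stops.
SUM(d) = 0 + 1 + 2 + 3 = 6.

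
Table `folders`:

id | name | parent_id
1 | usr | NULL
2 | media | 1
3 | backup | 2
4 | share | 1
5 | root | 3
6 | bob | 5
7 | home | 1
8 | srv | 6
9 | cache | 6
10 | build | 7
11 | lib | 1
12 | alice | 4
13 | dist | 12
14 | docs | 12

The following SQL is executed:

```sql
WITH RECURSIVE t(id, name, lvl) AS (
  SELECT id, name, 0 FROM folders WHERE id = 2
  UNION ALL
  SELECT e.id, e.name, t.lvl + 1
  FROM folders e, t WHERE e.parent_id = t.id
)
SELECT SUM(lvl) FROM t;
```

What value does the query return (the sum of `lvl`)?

Base: id=2 (media) at lvl 0.
Iteration 1: rows with parent_id in {2} -> backup (id 3, lvl 1).
Iteration 2: rows with parent_id in {3} -> root (id 5, lvl 2).
Iteration 3: rows with parent_id in {5} -> bob (id 6, lvl 3).
Iteration 4: rows with parent_id in {6} -> srv (id 8, lvl 4), cache (id 9, lvl 4).
Iteration 5: no rows with parent_id in {8,9}; recursion stops.
SUM(lvl) = 0 + 1 + 2 + 3 + 4 + 4 = 14.

14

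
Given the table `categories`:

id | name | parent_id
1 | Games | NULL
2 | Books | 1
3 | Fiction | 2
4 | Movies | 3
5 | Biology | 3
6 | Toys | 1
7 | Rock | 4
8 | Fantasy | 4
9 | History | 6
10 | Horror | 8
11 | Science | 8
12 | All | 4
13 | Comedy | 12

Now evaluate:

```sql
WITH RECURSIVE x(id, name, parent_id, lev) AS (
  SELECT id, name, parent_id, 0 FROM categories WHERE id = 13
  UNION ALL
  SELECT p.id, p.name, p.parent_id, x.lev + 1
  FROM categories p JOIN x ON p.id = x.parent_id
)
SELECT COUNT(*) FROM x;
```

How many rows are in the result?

6

Base: id=13 (Comedy), parent_id=12, lev 0.
Iteration 1: join on id=12 -> All (id 12, parent_id=4, lev 1).
Iteration 2: join on id=4 -> Movies (id 4, parent_id=3, lev 2).
Iteration 3: join on id=3 -> Fiction (id 3, parent_id=2, lev 3).
Iteration 4: join on id=2 -> Books (id 2, parent_id=1, lev 4).
Iteration 5: join on id=1 -> Games (id 1, parent_id=NULL, lev 5).
Iteration 6: parent_id is NULL; no match; recursion stops.
Total rows emitted: 6.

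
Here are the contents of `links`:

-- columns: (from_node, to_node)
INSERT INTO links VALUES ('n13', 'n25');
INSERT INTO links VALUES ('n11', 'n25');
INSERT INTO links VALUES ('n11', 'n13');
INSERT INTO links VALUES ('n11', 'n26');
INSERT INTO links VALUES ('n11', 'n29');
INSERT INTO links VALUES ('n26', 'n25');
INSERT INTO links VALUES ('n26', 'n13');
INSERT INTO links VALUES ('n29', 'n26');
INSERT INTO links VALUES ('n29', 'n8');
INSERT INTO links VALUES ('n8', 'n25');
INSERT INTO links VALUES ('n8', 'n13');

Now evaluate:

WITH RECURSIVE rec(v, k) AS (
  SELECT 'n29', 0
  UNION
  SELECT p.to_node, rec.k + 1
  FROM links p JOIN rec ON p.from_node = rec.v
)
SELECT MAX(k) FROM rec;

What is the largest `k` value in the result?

3

Base: (n29, k=0).
Iteration 1: edges from {n29} -> (n26, k=1), (n8, k=1).
Iteration 2: edges from {n26,n8} -> (n13, k=2), (n25, k=2). [UNION drops 2 duplicate row(s)]
Iteration 3: edges from {n13,n25} -> (n25, k=3).
Iteration 4: no outgoing edges from {n25}; recursion stops.
k values: 0, 1, 1, 2, 2, 3; the maximum is 3.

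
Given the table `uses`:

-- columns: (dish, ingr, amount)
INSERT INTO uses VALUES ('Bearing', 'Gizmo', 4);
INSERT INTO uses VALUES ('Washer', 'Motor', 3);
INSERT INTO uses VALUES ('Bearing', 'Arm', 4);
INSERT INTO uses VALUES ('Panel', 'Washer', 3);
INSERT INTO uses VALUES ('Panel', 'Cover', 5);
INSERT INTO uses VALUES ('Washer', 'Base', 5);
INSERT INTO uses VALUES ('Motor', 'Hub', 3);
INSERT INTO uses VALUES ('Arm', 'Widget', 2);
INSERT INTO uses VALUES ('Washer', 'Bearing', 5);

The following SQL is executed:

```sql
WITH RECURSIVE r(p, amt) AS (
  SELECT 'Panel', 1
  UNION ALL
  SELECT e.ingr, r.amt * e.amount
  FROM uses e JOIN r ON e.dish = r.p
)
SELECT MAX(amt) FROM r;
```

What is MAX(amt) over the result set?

Base: (Panel, amt=1).
Iteration 1: components of {Panel} -> Cover = 1*5 = 5, Washer = 1*3 = 3.
Iteration 2: components of {Cover,Washer} -> Base = 3*5 = 15, Bearing = 3*5 = 15, Motor = 3*3 = 9.
Iteration 3: components of {Base,Bearing,Motor} -> Arm = 15*4 = 60, Gizmo = 15*4 = 60, Hub = 9*3 = 27.
Iteration 4: components of {Arm,Gizmo,Hub} -> Widget = 60*2 = 120.
Iteration 5: no further components; recursion stops.
amt values: 1, 3, 5, 15, 9, 15, 60, 60, 27, 120; the maximum is 120.

120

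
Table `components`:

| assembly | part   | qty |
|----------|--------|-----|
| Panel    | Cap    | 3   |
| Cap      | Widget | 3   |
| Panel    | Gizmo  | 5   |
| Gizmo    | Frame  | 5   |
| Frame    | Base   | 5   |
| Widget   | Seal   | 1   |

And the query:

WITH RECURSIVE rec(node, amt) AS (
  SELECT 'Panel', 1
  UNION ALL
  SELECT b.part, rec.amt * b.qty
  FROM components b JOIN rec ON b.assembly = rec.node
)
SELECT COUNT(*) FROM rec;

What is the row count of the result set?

Base: (Panel, amt=1).
Iteration 1: components of {Panel} -> Cap = 1*3 = 3, Gizmo = 1*5 = 5.
Iteration 2: components of {Cap,Gizmo} -> Frame = 5*5 = 25, Widget = 3*3 = 9.
Iteration 3: components of {Frame,Widget} -> Base = 25*5 = 125, Seal = 9*1 = 9.
Iteration 4: no further components; recursion stops.
Total rows emitted: 7.

7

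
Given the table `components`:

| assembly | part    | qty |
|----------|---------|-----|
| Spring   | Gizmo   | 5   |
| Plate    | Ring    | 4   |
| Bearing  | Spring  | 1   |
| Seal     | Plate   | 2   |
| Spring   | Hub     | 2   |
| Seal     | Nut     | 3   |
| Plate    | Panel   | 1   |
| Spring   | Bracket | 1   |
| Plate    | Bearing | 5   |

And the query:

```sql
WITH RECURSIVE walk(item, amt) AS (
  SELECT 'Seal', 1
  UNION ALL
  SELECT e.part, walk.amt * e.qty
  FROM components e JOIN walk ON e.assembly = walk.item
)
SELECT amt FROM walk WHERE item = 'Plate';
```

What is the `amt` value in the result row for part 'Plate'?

Base: (Seal, amt=1).
Iteration 1: components of {Seal} -> Nut = 1*3 = 3, Plate = 1*2 = 2.
Iteration 2: components of {Nut,Plate} -> Bearing = 2*5 = 10, Panel = 2*1 = 2, Ring = 2*4 = 8.
Iteration 3: components of {Bearing,Panel,Ring} -> Spring = 10*1 = 10.
Iteration 4: components of {Spring} -> Bracket = 10*1 = 10, Gizmo = 10*5 = 50, Hub = 10*2 = 20.
Iteration 5: no further components; recursion stops.

2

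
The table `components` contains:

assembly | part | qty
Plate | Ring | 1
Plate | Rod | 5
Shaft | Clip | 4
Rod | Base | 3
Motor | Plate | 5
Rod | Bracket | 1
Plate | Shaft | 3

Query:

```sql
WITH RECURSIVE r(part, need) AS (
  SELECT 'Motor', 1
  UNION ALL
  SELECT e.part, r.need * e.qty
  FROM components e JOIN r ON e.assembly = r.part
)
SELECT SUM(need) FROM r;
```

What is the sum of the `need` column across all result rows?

211

Base: (Motor, need=1).
Iteration 1: components of {Motor} -> Plate = 1*5 = 5.
Iteration 2: components of {Plate} -> Ring = 5*1 = 5, Rod = 5*5 = 25, Shaft = 5*3 = 15.
Iteration 3: components of {Ring,Rod,Shaft} -> Base = 25*3 = 75, Bracket = 25*1 = 25, Clip = 15*4 = 60.
Iteration 4: no further components; recursion stops.
SUM(need) = 1 + 5 + 15 + 5 + 25 + 60 + 25 + 75 = 211.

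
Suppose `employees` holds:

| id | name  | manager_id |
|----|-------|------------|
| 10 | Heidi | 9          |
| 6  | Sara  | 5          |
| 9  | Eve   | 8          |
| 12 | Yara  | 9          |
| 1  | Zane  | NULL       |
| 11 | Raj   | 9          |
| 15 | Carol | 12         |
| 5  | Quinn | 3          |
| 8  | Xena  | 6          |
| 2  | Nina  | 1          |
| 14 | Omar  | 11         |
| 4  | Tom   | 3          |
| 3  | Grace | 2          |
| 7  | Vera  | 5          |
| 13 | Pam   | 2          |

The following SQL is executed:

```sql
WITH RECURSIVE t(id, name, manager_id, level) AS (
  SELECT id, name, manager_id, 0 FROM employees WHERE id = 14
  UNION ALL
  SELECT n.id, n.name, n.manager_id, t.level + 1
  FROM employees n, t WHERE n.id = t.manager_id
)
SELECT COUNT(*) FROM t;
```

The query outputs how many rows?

Base: id=14 (Omar), manager_id=11, level 0.
Iteration 1: join on id=11 -> Raj (id 11, manager_id=9, level 1).
Iteration 2: join on id=9 -> Eve (id 9, manager_id=8, level 2).
Iteration 3: join on id=8 -> Xena (id 8, manager_id=6, level 3).
Iteration 4: join on id=6 -> Sara (id 6, manager_id=5, level 4).
Iteration 5: join on id=5 -> Quinn (id 5, manager_id=3, level 5).
Iteration 6: join on id=3 -> Grace (id 3, manager_id=2, level 6).
Iteration 7: join on id=2 -> Nina (id 2, manager_id=1, level 7).
Iteration 8: join on id=1 -> Zane (id 1, manager_id=NULL, level 8).
Iteration 9: manager_id is NULL; no match; recursion stops.
Total rows emitted: 9.

9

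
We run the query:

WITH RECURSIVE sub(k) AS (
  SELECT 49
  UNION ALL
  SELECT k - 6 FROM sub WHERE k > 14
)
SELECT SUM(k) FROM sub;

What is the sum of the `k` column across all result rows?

Base: k=49.
Iteration 1: 49 > 14 holds -> k = 49 - 6 = 43.
Iteration 2: 43 > 14 holds -> k = 43 - 6 = 37.
Iteration 3: 37 > 14 holds -> k = 37 - 6 = 31.
Iteration 4: 31 > 14 holds -> k = 31 - 6 = 25.
Iteration 5: 25 > 14 holds -> k = 25 - 6 = 19.
Iteration 6: 19 > 14 holds -> k = 19 - 6 = 13.
Iteration 7: 13 > 14 fails; recursion stops.
SUM(k) = 49 + 43 + 37 + 31 + 25 + 19 + 13 = 217.

217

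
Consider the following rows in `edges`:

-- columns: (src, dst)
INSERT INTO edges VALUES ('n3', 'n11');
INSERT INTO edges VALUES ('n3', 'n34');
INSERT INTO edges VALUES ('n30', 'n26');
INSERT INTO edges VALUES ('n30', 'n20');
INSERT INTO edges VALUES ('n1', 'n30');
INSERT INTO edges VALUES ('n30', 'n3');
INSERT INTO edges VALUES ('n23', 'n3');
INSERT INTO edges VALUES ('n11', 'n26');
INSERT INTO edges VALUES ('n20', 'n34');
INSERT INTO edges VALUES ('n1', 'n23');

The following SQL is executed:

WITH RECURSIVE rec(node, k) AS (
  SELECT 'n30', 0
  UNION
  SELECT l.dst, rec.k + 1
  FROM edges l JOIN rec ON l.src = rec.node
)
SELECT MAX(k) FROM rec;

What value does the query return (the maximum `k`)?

Base: (n30, k=0).
Iteration 1: edges from {n30} -> (n20, k=1), (n26, k=1), (n3, k=1).
Iteration 2: edges from {n20,n26,n3} -> (n11, k=2), (n34, k=2). [UNION drops 1 duplicate row(s)]
Iteration 3: edges from {n11,n34} -> (n26, k=3).
Iteration 4: no outgoing edges from {n26}; recursion stops.
k values: 0, 1, 1, 1, 2, 2, 3; the maximum is 3.

3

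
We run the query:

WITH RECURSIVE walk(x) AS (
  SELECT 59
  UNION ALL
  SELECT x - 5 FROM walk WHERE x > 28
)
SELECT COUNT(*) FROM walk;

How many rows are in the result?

Base: x=59.
Iteration 1: 59 > 28 holds -> x = 59 - 5 = 54.
Iteration 2: 54 > 28 holds -> x = 54 - 5 = 49.
Iteration 3: 49 > 28 holds -> x = 49 - 5 = 44.
Iteration 4: 44 > 28 holds -> x = 44 - 5 = 39.
Iteration 5: 39 > 28 holds -> x = 39 - 5 = 34.
Iteration 6: 34 > 28 holds -> x = 34 - 5 = 29.
Iteration 7: 29 > 28 holds -> x = 29 - 5 = 24.
Iteration 8: 24 > 28 fails; recursion stops.
Total rows emitted: 8.

8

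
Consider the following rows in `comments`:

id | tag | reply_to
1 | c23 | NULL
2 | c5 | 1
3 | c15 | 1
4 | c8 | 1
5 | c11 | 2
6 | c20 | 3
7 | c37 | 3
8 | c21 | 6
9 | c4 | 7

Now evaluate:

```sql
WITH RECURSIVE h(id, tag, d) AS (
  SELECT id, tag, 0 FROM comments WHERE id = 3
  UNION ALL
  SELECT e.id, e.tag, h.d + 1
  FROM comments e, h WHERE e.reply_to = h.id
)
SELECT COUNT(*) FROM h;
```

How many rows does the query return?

Base: id=3 (c15) at d 0.
Iteration 1: rows with reply_to in {3} -> c20 (id 6, d 1), c37 (id 7, d 1).
Iteration 2: rows with reply_to in {6,7} -> c21 (id 8, d 2), c4 (id 9, d 2).
Iteration 3: no rows with reply_to in {8,9}; recursion stops.
Total rows emitted: 5.

5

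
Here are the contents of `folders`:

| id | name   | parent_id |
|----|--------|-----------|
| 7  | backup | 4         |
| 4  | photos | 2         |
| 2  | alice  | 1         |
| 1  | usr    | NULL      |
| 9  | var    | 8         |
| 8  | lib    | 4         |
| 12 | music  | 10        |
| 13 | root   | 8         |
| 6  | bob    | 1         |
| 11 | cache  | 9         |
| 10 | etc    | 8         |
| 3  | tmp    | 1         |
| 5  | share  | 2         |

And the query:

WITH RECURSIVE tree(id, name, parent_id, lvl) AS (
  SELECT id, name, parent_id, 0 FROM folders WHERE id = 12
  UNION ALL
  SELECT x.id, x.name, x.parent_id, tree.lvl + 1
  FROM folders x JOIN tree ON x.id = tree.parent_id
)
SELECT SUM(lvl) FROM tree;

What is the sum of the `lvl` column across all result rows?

15

Base: id=12 (music), parent_id=10, lvl 0.
Iteration 1: join on id=10 -> etc (id 10, parent_id=8, lvl 1).
Iteration 2: join on id=8 -> lib (id 8, parent_id=4, lvl 2).
Iteration 3: join on id=4 -> photos (id 4, parent_id=2, lvl 3).
Iteration 4: join on id=2 -> alice (id 2, parent_id=1, lvl 4).
Iteration 5: join on id=1 -> usr (id 1, parent_id=NULL, lvl 5).
Iteration 6: parent_id is NULL; no match; recursion stops.
SUM(lvl) = 0 + 1 + 2 + 3 + 4 + 5 = 15.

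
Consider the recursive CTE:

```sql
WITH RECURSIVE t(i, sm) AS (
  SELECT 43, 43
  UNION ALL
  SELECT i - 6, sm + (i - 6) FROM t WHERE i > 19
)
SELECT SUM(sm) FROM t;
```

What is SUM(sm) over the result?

Base: i=43, sm=43.
Iteration 1: 43 > 19 holds -> i = 43 - 6 = 37, sm = 43 + 37 = 80.
Iteration 2: 37 > 19 holds -> i = 37 - 6 = 31, sm = 80 + 31 = 111.
Iteration 3: 31 > 19 holds -> i = 31 - 6 = 25, sm = 111 + 25 = 136.
Iteration 4: 25 > 19 holds -> i = 25 - 6 = 19, sm = 136 + 19 = 155.
Iteration 5: 19 > 19 fails; recursion stops.
SUM(sm) = 43 + 80 + 111 + 136 + 155 = 525.

525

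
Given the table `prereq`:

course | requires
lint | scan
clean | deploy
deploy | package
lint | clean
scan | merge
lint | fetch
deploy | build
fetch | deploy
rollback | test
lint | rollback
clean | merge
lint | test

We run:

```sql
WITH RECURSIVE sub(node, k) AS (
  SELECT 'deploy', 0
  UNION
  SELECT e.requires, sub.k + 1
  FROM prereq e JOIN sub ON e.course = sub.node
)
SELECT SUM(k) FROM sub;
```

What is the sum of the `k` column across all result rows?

Base: (deploy, k=0).
Iteration 1: edges from {deploy} -> (build, k=1), (package, k=1).
Iteration 2: no outgoing edges from {build,package}; recursion stops.
SUM(k) = 0 + 1 + 1 = 2.

2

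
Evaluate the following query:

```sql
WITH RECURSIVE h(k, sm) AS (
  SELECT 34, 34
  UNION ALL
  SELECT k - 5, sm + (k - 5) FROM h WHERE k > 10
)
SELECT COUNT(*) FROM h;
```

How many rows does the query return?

Base: k=34, sm=34.
Iteration 1: 34 > 10 holds -> k = 34 - 5 = 29, sm = 34 + 29 = 63.
Iteration 2: 29 > 10 holds -> k = 29 - 5 = 24, sm = 63 + 24 = 87.
Iteration 3: 24 > 10 holds -> k = 24 - 5 = 19, sm = 87 + 19 = 106.
Iteration 4: 19 > 10 holds -> k = 19 - 5 = 14, sm = 106 + 14 = 120.
Iteration 5: 14 > 10 holds -> k = 14 - 5 = 9, sm = 120 + 9 = 129.
Iteration 6: 9 > 10 fails; recursion stops.
Total rows emitted: 6.

6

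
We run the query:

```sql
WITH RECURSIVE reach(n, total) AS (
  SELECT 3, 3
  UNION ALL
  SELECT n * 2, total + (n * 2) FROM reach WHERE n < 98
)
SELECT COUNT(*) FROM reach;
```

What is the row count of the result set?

7

Base: n=3, total=3.
Iteration 1: 3 < 98 holds -> n = 3 * 2 = 6, total = 3 + 6 = 9.
Iteration 2: 6 < 98 holds -> n = 6 * 2 = 12, total = 9 + 12 = 21.
Iteration 3: 12 < 98 holds -> n = 12 * 2 = 24, total = 21 + 24 = 45.
Iteration 4: 24 < 98 holds -> n = 24 * 2 = 48, total = 45 + 48 = 93.
Iteration 5: 48 < 98 holds -> n = 48 * 2 = 96, total = 93 + 96 = 189.
Iteration 6: 96 < 98 holds -> n = 96 * 2 = 192, total = 189 + 192 = 381.
Iteration 7: 192 < 98 fails; recursion stops.
Total rows emitted: 7.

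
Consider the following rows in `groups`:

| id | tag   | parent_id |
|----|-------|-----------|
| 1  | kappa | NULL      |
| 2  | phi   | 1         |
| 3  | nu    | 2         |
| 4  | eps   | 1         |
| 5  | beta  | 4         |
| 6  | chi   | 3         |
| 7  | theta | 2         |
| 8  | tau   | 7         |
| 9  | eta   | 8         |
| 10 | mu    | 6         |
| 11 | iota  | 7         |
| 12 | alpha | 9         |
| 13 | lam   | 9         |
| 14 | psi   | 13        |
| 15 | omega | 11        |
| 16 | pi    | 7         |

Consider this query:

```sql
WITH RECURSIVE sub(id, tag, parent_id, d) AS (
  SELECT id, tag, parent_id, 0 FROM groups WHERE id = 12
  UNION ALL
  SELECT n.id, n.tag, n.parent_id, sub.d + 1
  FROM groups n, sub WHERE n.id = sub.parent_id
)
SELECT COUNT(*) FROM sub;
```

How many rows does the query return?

6

Base: id=12 (alpha), parent_id=9, d 0.
Iteration 1: join on id=9 -> eta (id 9, parent_id=8, d 1).
Iteration 2: join on id=8 -> tau (id 8, parent_id=7, d 2).
Iteration 3: join on id=7 -> theta (id 7, parent_id=2, d 3).
Iteration 4: join on id=2 -> phi (id 2, parent_id=1, d 4).
Iteration 5: join on id=1 -> kappa (id 1, parent_id=NULL, d 5).
Iteration 6: parent_id is NULL; no match; recursion stops.
Total rows emitted: 6.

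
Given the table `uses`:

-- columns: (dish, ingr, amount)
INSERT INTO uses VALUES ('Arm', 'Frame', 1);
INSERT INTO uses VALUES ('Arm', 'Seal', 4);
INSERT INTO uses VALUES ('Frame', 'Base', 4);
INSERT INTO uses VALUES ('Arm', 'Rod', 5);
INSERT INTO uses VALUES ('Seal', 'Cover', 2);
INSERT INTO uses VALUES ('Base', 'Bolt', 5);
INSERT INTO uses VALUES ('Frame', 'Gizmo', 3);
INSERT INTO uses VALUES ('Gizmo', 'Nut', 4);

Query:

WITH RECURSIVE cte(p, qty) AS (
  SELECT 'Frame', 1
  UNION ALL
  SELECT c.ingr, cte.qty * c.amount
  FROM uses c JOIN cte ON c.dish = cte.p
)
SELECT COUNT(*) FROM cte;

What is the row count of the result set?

5

Base: (Frame, qty=1).
Iteration 1: components of {Frame} -> Base = 1*4 = 4, Gizmo = 1*3 = 3.
Iteration 2: components of {Base,Gizmo} -> Bolt = 4*5 = 20, Nut = 3*4 = 12.
Iteration 3: no further components; recursion stops.
Total rows emitted: 5.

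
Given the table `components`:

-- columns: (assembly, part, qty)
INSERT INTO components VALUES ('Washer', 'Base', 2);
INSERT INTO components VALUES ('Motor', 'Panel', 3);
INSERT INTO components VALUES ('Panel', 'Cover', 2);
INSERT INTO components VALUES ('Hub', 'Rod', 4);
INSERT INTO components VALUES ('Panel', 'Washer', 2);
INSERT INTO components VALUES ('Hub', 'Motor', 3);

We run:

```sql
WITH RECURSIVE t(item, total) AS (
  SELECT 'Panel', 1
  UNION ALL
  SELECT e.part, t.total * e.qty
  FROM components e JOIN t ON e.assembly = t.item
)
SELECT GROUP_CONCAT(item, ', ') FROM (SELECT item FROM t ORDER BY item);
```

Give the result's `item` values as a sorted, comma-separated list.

Base, Cover, Panel, Washer

Base: (Panel, total=1).
Iteration 1: components of {Panel} -> Cover = 1*2 = 2, Washer = 1*2 = 2.
Iteration 2: components of {Cover,Washer} -> Base = 2*2 = 4.
Iteration 3: no further components; recursion stops.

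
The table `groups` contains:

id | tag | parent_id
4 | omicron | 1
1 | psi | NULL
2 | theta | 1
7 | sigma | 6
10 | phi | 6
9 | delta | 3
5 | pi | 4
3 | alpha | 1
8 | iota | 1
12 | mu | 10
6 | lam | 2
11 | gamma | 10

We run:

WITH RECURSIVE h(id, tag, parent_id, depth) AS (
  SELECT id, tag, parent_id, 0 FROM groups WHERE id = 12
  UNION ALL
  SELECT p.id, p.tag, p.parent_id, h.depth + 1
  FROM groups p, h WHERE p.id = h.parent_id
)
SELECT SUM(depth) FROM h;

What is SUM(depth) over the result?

Base: id=12 (mu), parent_id=10, depth 0.
Iteration 1: join on id=10 -> phi (id 10, parent_id=6, depth 1).
Iteration 2: join on id=6 -> lam (id 6, parent_id=2, depth 2).
Iteration 3: join on id=2 -> theta (id 2, parent_id=1, depth 3).
Iteration 4: join on id=1 -> psi (id 1, parent_id=NULL, depth 4).
Iteration 5: parent_id is NULL; no match; recursion stops.
SUM(depth) = 0 + 1 + 2 + 3 + 4 = 10.

10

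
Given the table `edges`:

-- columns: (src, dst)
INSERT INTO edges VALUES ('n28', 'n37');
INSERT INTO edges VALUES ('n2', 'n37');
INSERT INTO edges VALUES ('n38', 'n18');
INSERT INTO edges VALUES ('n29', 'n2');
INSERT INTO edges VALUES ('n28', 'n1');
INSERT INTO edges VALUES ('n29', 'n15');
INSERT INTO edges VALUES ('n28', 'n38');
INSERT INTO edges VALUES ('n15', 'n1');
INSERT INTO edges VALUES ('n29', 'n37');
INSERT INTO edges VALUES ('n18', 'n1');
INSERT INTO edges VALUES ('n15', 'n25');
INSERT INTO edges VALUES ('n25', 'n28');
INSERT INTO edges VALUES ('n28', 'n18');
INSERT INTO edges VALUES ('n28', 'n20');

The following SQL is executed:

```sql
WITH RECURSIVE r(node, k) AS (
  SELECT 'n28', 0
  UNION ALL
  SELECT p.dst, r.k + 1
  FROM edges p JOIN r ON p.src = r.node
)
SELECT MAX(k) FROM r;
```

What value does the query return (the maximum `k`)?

Base: (n28, k=0).
Iteration 1: edges from {n28} -> (n1, k=1), (n18, k=1), (n20, k=1), (n37, k=1), (n38, k=1).
Iteration 2: edges from {n1,n18,n20,n37,n38} -> (n1, k=2), (n18, k=2).
Iteration 3: edges from {n1,n18} -> (n1, k=3).
Iteration 4: no outgoing edges from {n1}; recursion stops.
k values: 0, 1, 1, 1, 1, 1, 2, 2, 3; the maximum is 3.

3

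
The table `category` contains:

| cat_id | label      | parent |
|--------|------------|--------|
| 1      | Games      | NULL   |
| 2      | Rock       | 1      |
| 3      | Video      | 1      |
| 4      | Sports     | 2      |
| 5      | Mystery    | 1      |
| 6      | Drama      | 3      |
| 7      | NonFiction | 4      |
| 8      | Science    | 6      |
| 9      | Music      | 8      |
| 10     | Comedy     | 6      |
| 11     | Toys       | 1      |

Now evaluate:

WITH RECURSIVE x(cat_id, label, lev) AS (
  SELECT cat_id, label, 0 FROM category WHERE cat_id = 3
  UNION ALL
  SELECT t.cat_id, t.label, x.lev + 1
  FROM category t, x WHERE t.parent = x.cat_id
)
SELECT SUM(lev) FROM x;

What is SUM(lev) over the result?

8

Base: cat_id=3 (Video) at lev 0.
Iteration 1: rows with parent in {3} -> Drama (id 6, lev 1).
Iteration 2: rows with parent in {6} -> Science (id 8, lev 2), Comedy (id 10, lev 2).
Iteration 3: rows with parent in {8,10} -> Music (id 9, lev 3).
Iteration 4: no rows with parent in {9}; recursion stops.
SUM(lev) = 0 + 1 + 2 + 2 + 3 = 8.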